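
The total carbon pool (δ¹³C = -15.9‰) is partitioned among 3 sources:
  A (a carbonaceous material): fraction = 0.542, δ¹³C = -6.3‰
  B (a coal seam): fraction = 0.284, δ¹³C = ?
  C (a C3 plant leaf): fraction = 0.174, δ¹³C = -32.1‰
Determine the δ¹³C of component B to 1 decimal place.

Isotope mass balance: δ_bulk = Σ fᵢ·δᵢ.
-15.9 = 0.542×(-6.3) + 0.284×δ_B + 0.174×(-32.1)
0.284·δ_B = -15.9 − (-9.000) = -6.900
δ_B = -6.900 / 0.284 = -24.30‰

-24.3‰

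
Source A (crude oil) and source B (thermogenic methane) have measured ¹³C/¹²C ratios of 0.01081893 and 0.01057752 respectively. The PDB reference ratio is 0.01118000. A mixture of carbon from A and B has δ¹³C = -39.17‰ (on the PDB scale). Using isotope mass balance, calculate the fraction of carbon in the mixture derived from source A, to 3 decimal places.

0.682

δ_A = (0.01081893/0.01118000 − 1)×1000 = (0.967704 − 1)×1000 = -32.296‰
δ_B = (0.01057752/0.01118000 − 1)×1000 = (0.946111 − 1)×1000 = -53.889‰
f_A = (δ_mix − δ_B)/(δ_A − δ_B) = (-39.17 − (-53.889))/(-32.296 − (-53.889))
f_A = 14.719 / 21.593 = 0.6817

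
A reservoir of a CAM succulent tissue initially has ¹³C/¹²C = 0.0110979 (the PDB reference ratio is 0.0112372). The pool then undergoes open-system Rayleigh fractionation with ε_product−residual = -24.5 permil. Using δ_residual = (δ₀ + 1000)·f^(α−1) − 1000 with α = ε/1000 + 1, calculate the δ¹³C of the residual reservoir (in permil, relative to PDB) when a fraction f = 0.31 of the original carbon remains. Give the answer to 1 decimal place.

16.4 permil

δ₀ = (0.0110979/0.0112372 − 1)×1000 = (0.987604 − 1)×1000 = -12.396 permil
α − 1 = ε/1000 = -0.0245
f^(α−1) = 0.31^(-0.0245) = 1.029110
δ_res = (-12.396 + 1000) × 1.029110 − 1000 = 1016.352 − 1000 = 16.35 permil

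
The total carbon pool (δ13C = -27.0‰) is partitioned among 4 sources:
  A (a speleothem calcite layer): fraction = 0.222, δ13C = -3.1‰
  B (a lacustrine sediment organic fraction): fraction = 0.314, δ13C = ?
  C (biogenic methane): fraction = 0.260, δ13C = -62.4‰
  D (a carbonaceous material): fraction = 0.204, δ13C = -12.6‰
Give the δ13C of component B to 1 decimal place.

Isotope mass balance: δ_bulk = Σ fᵢ·δᵢ.
-27.0 = 0.222×(-3.1) + 0.314×δ_B + 0.260×(-62.4) + 0.204×(-12.6)
0.314·δ_B = -27.0 − (-19.483) = -7.517
δ_B = -7.517 / 0.314 = -23.94‰

-23.9‰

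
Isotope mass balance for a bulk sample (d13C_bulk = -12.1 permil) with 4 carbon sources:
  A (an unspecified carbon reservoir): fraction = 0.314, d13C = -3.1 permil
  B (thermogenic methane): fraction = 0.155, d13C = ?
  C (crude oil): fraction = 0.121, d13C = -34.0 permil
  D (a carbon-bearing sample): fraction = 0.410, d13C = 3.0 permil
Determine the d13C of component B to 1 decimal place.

Isotope mass balance: δ_bulk = Σ fᵢ·δᵢ.
-12.1 = 0.314×(-3.1) + 0.155×δ_B + 0.121×(-34.0) + 0.410×(3.0)
0.155·δ_B = -12.1 − (-3.857) = -8.243
δ_B = -8.243 / 0.155 = -53.18 permil

-53.2 permil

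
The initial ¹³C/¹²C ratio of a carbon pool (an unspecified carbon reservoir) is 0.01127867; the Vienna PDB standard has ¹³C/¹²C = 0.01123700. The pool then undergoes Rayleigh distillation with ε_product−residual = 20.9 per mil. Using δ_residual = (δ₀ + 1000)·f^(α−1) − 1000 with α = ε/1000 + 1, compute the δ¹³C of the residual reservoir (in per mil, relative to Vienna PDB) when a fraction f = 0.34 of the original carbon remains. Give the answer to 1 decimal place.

δ₀ = (0.01127867/0.01123700 − 1)×1000 = (1.003708 − 1)×1000 = 3.708 per mil
α − 1 = ε/1000 = 0.0209
f^(α−1) = 0.34^(0.0209) = 0.977705
δ_res = (3.708 + 1000) × 0.977705 − 1000 = 981.331 − 1000 = -18.67 per mil

-18.7 per mil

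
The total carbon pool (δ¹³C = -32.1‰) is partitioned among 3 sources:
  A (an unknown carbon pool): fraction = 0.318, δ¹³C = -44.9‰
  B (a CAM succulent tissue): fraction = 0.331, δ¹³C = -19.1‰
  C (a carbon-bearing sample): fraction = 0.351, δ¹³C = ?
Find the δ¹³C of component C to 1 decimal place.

-32.8‰

Isotope mass balance: δ_bulk = Σ fᵢ·δᵢ.
-32.1 = 0.318×(-44.9) + 0.331×(-19.1) + 0.351×δ_C
0.351·δ_C = -32.1 − (-20.600) = -11.500
δ_C = -11.500 / 0.351 = -32.76‰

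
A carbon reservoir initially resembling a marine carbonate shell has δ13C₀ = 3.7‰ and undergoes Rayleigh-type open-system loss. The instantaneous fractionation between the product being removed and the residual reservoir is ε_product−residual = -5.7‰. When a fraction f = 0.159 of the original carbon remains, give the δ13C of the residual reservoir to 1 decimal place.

14.3‰

Rayleigh residual: δ_res = (δ₀ + 1000)·f^(α−1) − 1000
α = ε/1000 + 1 = 0.99430, so α − 1 = -0.00570
f^(α−1) = 0.159^(-0.00570) = 1.010537
δ_res = (3.7 + 1000) × 1.010537 − 1000 = 1014.276 − 1000 = 14.28‰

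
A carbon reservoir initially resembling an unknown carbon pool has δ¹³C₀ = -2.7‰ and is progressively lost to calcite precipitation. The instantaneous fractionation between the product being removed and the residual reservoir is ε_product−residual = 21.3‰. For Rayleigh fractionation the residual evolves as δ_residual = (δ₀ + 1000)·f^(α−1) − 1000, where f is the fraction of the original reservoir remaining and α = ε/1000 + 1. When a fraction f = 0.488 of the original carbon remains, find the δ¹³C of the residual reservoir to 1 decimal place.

Rayleigh residual: δ_res = (δ₀ + 1000)·f^(α−1) − 1000
α = ε/1000 + 1 = 1.02130, so α − 1 = 0.02130
f^(α−1) = 0.488^(0.02130) = 0.984835
δ_res = (-2.7 + 1000) × 0.984835 − 1000 = 982.176 − 1000 = -17.82‰

-17.8‰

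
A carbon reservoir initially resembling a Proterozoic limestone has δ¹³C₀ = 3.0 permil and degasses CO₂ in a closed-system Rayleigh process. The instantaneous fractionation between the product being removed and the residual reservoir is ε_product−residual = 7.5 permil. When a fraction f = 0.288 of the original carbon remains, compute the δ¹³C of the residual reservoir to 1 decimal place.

Rayleigh residual: δ_res = (δ₀ + 1000)·f^(α−1) − 1000
α = ε/1000 + 1 = 1.00750, so α − 1 = 0.00750
f^(α−1) = 0.288^(0.00750) = 0.990707
δ_res = (3.0 + 1000) × 0.990707 − 1000 = 993.680 − 1000 = -6.32 permil

-6.3 permil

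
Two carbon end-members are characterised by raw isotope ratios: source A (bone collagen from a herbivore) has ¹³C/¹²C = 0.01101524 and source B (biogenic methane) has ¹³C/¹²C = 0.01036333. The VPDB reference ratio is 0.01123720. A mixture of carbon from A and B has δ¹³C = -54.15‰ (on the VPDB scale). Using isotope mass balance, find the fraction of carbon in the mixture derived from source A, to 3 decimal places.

0.407

δ_A = (0.01101524/0.01123720 − 1)×1000 = (0.980248 − 1)×1000 = -19.752‰
δ_B = (0.01036333/0.01123720 − 1)×1000 = (0.922234 − 1)×1000 = -77.766‰
f_A = (δ_mix − δ_B)/(δ_A − δ_B) = (-54.15 − (-77.766))/(-19.752 − (-77.766))
f_A = 23.616 / 58.014 = 0.4071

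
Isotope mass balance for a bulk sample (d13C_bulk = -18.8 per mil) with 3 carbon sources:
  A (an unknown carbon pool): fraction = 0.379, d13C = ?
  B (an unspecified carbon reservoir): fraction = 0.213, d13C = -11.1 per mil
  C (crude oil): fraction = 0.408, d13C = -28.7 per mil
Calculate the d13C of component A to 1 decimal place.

Isotope mass balance: δ_bulk = Σ fᵢ·δᵢ.
-18.8 = 0.379×δ_A + 0.213×(-11.1) + 0.408×(-28.7)
0.379·δ_A = -18.8 − (-14.074) = -4.726
δ_A = -4.726 / 0.379 = -12.47 per mil

-12.5 per mil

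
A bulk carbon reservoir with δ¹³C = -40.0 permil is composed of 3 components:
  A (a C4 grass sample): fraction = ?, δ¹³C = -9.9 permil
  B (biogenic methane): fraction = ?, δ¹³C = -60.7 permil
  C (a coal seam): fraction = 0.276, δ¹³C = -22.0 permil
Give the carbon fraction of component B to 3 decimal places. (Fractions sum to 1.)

Let f_B and f_A be the unknown fractions; fractions sum to 1 so f_B + f_A = 0.724.
Mass balance: Σ fᵢ·δᵢ = δ_bulk ⇒ f_B·(-60.7) + f_A·(-9.9) = -40.0 − (-6.072) = -33.928
Substitute f_A = 0.724 − f_B:
f_B·(-60.7 − -9.9) = -33.928 − 0.724×(-9.9) = -26.760
f_B = -26.760 / -50.8 = 0.5268

0.527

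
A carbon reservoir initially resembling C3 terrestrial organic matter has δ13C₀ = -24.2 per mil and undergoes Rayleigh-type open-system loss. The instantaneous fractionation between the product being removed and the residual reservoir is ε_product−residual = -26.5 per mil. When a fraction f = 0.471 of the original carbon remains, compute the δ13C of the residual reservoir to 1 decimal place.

Rayleigh residual: δ_res = (δ₀ + 1000)·f^(α−1) − 1000
α = ε/1000 + 1 = 0.97350, so α − 1 = -0.02650
f^(α−1) = 0.471^(-0.02650) = 1.020152
δ_res = (-24.2 + 1000) × 1.020152 − 1000 = 995.464 − 1000 = -4.54 per mil

-4.5 per mil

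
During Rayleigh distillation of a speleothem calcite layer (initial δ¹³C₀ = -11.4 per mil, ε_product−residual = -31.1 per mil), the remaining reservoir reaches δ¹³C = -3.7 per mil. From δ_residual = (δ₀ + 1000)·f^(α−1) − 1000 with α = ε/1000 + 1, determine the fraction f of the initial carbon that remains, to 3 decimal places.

α − 1 = ε/1000 = -0.0311
(δ_res + 1000)/(δ₀ + 1000) = (-3.7 + 1000)/(-11.4 + 1000) = 996.3/988.6 = 1.007789
f = 1.007789^(1/-0.0311) = exp(ln(1.007789)/-0.0311) = exp(0.00776/-0.0311)
f = exp(-0.2495) = 0.7792

0.779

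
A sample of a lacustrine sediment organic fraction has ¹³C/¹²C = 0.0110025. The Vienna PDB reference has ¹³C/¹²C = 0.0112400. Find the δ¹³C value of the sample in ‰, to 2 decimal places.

-21.13‰

δ¹³C = (R_sample / R_standard − 1) × 1000
R_sample / R_standard = 0.0110025 / 0.0112400 = 0.978870
δ¹³C = (0.978870 − 1) × 1000 = -21.130‰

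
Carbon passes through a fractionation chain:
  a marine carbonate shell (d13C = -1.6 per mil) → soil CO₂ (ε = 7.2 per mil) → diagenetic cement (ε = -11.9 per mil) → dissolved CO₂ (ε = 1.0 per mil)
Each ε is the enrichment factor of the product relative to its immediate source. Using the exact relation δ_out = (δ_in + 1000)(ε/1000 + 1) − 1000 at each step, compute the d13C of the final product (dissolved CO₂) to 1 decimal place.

-5.4 per mil

step 1: δ = (-1.60 + 1000)·(7.2/1000 + 1) − 1000 = 5.59 per mil
step 2: δ = (5.59 + 1000)·(-11.9/1000 + 1) − 1000 = -6.38 per mil
step 3: δ = (-6.38 + 1000)·(1.0/1000 + 1) − 1000 = -5.38 per mil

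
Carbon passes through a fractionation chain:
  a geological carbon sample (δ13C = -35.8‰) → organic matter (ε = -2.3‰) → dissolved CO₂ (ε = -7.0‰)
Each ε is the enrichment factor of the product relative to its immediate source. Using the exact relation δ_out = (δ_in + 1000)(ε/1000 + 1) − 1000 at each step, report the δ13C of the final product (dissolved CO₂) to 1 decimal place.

step 1: δ = (-35.80 + 1000)·(-2.3/1000 + 1) − 1000 = -38.02‰
step 2: δ = (-38.02 + 1000)·(-7.0/1000 + 1) − 1000 = -44.75‰

-44.8‰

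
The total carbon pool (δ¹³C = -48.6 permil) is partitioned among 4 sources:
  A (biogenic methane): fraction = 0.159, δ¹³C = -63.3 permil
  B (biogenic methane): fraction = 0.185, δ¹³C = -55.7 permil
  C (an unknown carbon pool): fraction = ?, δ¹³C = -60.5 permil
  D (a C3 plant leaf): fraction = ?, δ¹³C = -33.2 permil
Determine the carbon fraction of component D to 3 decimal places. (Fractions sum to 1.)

0.420

Let f_D and f_C be the unknown fractions; fractions sum to 1 so f_D + f_C = 0.656.
Mass balance: Σ fᵢ·δᵢ = δ_bulk ⇒ f_D·(-33.2) + f_C·(-60.5) = -48.6 − (-20.369) = -28.231
Substitute f_C = 0.656 − f_D:
f_D·(-33.2 − -60.5) = -28.231 − 0.656×(-60.5) = 11.457
f_D = 11.457 / 27.3 = 0.4197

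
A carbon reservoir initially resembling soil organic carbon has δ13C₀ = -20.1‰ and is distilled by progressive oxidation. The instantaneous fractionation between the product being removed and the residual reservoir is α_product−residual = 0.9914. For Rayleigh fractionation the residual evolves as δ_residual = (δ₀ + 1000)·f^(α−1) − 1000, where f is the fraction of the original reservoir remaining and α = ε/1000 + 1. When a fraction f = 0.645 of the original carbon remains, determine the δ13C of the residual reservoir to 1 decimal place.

Rayleigh residual: δ_res = (δ₀ + 1000)·f^(α−1) − 1000
α − 1 = -0.00860
f^(α−1) = 0.645^(-0.00860) = 1.003778
δ_res = (-20.1 + 1000) × 1.003778 − 1000 = 983.602 − 1000 = -16.40‰

-16.4‰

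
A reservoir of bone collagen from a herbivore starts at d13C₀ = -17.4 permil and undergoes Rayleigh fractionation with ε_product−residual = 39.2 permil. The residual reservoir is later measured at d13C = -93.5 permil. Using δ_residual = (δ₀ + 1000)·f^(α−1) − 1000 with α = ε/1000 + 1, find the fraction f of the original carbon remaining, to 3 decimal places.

α − 1 = ε/1000 = 0.0392
(δ_res + 1000)/(δ₀ + 1000) = (-93.5 + 1000)/(-17.4 + 1000) = 906.5/982.6 = 0.922552
f = 0.922552^(1/0.0392) = exp(ln(0.922552)/0.0392) = exp(-0.08061/0.0392)
f = exp(-2.0564) = 0.1279

0.128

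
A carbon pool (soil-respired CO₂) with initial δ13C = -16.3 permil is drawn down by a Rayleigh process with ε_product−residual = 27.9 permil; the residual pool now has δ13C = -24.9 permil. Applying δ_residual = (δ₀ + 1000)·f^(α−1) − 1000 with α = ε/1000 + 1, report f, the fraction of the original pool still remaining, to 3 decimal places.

0.730

α − 1 = ε/1000 = 0.0279
(δ_res + 1000)/(δ₀ + 1000) = (-24.9 + 1000)/(-16.3 + 1000) = 975.1/983.7 = 0.991257
f = 0.991257^(1/0.0279) = exp(ln(0.991257)/0.0279) = exp(-0.00878/0.0279)
f = exp(-0.3147) = 0.7300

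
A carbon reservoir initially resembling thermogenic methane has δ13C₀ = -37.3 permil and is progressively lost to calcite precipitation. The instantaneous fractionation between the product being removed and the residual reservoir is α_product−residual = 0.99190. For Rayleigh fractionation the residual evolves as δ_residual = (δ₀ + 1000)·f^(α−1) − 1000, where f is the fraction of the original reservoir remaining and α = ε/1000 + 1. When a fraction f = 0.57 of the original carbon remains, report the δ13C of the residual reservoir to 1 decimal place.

Rayleigh residual: δ_res = (δ₀ + 1000)·f^(α−1) − 1000
α − 1 = -0.00810
f^(α−1) = 0.57^(-0.00810) = 1.004564
δ_res = (-37.3 + 1000) × 1.004564 − 1000 = 967.093 − 1000 = -32.91 permil

-32.9 permil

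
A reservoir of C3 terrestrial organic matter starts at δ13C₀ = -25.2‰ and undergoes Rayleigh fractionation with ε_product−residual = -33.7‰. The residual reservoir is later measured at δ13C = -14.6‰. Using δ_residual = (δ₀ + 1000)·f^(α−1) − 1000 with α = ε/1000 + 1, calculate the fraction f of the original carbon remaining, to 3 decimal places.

α − 1 = ε/1000 = -0.0337
(δ_res + 1000)/(δ₀ + 1000) = (-14.6 + 1000)/(-25.2 + 1000) = 985.4/974.8 = 1.010874
f = 1.010874^(1/-0.0337) = exp(ln(1.010874)/-0.0337) = exp(0.01082/-0.0337)
f = exp(-0.3209) = 0.7255

0.725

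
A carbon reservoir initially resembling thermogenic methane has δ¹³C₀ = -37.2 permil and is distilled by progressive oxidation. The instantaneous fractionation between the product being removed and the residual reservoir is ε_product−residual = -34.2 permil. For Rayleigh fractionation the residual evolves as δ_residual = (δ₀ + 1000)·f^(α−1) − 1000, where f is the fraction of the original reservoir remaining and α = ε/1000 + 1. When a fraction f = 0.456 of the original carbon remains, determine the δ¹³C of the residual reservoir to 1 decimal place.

-11.0 permil

Rayleigh residual: δ_res = (δ₀ + 1000)·f^(α−1) − 1000
α = ε/1000 + 1 = 0.96580, so α − 1 = -0.03420
f^(α−1) = 0.456^(-0.03420) = 1.027220
δ_res = (-37.2 + 1000) × 1.027220 − 1000 = 989.007 − 1000 = -10.99 permil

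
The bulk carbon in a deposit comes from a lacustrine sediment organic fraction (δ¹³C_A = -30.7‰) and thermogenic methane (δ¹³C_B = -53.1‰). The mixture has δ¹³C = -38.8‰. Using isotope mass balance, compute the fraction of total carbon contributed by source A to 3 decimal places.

δ_mix = f_A·δ_A + (1 − f_A)·δ_B  ⇒  f_A = (δ_mix − δ_B)/(δ_A − δ_B)
f_A = (-38.8 − (-53.1)) / (-30.7 − (-53.1))
f_A = 14.3 / 22.4 = 0.6384

0.638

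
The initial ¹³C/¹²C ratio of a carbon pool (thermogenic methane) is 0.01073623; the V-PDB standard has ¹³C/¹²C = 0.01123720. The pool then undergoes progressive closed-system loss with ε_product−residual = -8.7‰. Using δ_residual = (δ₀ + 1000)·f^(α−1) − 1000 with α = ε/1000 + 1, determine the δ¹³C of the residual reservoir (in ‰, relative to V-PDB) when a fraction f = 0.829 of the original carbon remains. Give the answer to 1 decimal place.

δ₀ = (0.01073623/0.01123720 − 1)×1000 = (0.955419 − 1)×1000 = -44.581‰
α − 1 = ε/1000 = -0.0087
f^(α−1) = 0.829^(-0.0087) = 1.001633
δ_res = (-44.581 + 1000) × 1.001633 − 1000 = 956.979 − 1000 = -43.02‰

-43.0‰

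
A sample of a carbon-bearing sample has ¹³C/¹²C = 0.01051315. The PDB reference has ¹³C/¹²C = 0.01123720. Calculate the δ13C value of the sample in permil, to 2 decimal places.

δ13C = (R_sample / R_standard − 1) × 1000
R_sample / R_standard = 0.01051315 / 0.01123720 = 0.935567
δ13C = (0.935567 − 1) × 1000 = -64.433 permil

-64.43 permil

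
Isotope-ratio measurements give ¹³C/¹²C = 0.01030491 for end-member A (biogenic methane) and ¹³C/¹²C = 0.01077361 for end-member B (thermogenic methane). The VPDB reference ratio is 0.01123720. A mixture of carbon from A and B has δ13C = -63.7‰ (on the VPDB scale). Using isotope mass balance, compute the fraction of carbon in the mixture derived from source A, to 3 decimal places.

0.538

δ_A = (0.01030491/0.01123720 − 1)×1000 = (0.917035 − 1)×1000 = -82.965‰
δ_B = (0.01077361/0.01123720 − 1)×1000 = (0.958745 − 1)×1000 = -41.255‰
f_A = (δ_mix − δ_B)/(δ_A − δ_B) = (-63.7 − (-41.255))/(-82.965 − (-41.255))
f_A = -22.445 / -41.710 = 0.5381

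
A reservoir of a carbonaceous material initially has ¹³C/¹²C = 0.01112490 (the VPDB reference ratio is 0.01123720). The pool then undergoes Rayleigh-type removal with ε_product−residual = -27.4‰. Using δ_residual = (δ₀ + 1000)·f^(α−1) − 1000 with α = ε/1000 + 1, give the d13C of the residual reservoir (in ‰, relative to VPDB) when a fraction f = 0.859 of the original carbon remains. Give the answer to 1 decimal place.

-5.9‰

δ₀ = (0.01112490/0.01123720 − 1)×1000 = (0.990006 − 1)×1000 = -9.994‰
α − 1 = ε/1000 = -0.0274
f^(α−1) = 0.859^(-0.0274) = 1.004173
δ_res = (-9.994 + 1000) × 1.004173 − 1000 = 994.138 − 1000 = -5.86‰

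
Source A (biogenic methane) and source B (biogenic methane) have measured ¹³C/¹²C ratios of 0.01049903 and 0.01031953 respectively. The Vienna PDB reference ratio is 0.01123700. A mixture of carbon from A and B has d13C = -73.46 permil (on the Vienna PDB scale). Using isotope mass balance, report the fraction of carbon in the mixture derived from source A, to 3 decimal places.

0.513

δ_A = (0.01049903/0.01123700 − 1)×1000 = (0.934327 − 1)×1000 = -65.673 permil
δ_B = (0.01031953/0.01123700 − 1)×1000 = (0.918353 − 1)×1000 = -81.647 permil
f_A = (δ_mix − δ_B)/(δ_A − δ_B) = (-73.46 − (-81.647))/(-65.673 − (-81.647))
f_A = 8.187 / 15.974 = 0.5125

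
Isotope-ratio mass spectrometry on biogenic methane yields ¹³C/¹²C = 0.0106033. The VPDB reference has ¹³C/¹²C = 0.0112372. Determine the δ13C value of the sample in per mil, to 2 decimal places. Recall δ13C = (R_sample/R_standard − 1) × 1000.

δ13C = (R_sample / R_standard − 1) × 1000
R_sample / R_standard = 0.0106033 / 0.0112372 = 0.943589
δ13C = (0.943589 − 1) × 1000 = -56.411 per mil

-56.41 per mil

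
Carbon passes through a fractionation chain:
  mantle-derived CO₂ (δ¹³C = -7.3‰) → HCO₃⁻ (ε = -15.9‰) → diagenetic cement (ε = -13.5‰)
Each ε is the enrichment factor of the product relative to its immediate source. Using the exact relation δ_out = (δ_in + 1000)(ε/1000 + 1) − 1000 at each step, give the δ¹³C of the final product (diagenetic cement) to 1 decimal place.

step 1: δ = (-7.30 + 1000)·(-15.9/1000 + 1) − 1000 = -23.08‰
step 2: δ = (-23.08 + 1000)·(-13.5/1000 + 1) − 1000 = -36.27‰

-36.3‰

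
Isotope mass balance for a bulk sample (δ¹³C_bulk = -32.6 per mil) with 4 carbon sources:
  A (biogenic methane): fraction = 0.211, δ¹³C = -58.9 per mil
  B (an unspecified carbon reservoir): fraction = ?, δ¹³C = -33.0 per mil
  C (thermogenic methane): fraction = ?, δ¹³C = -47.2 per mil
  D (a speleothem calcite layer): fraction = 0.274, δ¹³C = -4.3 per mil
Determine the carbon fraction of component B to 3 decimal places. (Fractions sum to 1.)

Let f_B and f_C be the unknown fractions; fractions sum to 1 so f_B + f_C = 0.515.
Mass balance: Σ fᵢ·δᵢ = δ_bulk ⇒ f_B·(-33.0) + f_C·(-47.2) = -32.6 − (-13.606) = -18.994
Substitute f_C = 0.515 − f_B:
f_B·(-33.0 − -47.2) = -18.994 − 0.515×(-47.2) = 5.314
f_B = 5.314 / 14.2 = 0.3742

0.374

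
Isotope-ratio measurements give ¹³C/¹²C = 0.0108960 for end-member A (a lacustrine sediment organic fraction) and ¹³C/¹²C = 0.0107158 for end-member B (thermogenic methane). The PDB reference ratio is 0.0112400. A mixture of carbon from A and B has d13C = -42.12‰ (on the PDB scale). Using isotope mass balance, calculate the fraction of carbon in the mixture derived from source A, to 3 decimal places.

δ_A = (0.0108960/0.0112400 − 1)×1000 = (0.969395 − 1)×1000 = -30.605‰
δ_B = (0.0107158/0.0112400 − 1)×1000 = (0.953363 − 1)×1000 = -46.637‰
f_A = (δ_mix − δ_B)/(δ_A − δ_B) = (-42.12 − (-46.637))/(-30.605 − (-46.637))
f_A = 4.517 / 16.032 = 0.2817

0.282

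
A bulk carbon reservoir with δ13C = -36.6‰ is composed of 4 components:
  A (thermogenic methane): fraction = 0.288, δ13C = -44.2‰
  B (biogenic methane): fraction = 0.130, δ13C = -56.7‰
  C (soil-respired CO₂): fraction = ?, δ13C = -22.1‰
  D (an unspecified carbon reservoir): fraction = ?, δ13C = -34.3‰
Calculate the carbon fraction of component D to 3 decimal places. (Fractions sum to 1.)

Let f_D and f_C be the unknown fractions; fractions sum to 1 so f_D + f_C = 0.582.
Mass balance: Σ fᵢ·δᵢ = δ_bulk ⇒ f_D·(-34.3) + f_C·(-22.1) = -36.6 − (-20.101) = -16.499
Substitute f_C = 0.582 − f_D:
f_D·(-34.3 − -22.1) = -16.499 − 0.582×(-22.1) = -3.637
f_D = -3.637 / -12.2 = 0.2981

0.298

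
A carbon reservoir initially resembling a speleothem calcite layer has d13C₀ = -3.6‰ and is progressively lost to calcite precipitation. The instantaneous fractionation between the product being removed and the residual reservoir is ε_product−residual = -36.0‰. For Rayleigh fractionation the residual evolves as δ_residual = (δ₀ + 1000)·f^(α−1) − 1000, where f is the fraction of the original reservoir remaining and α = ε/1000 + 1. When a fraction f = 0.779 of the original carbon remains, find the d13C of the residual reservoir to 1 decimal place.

5.4‰

Rayleigh residual: δ_res = (δ₀ + 1000)·f^(α−1) − 1000
α = ε/1000 + 1 = 0.96400, so α − 1 = -0.03600
f^(α−1) = 0.779^(-0.03600) = 1.009031
δ_res = (-3.6 + 1000) × 1.009031 − 1000 = 1005.399 − 1000 = 5.40‰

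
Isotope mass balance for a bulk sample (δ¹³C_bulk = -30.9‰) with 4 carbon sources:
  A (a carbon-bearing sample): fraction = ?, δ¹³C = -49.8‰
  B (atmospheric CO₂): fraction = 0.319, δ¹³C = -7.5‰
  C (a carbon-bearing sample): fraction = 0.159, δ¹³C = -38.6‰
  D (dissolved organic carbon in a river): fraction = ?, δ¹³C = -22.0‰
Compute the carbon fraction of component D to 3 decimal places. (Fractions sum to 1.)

Let f_D and f_A be the unknown fractions; fractions sum to 1 so f_D + f_A = 0.522.
Mass balance: Σ fᵢ·δᵢ = δ_bulk ⇒ f_D·(-22.0) + f_A·(-49.8) = -30.9 − (-8.530) = -22.370
Substitute f_A = 0.522 − f_D:
f_D·(-22.0 − -49.8) = -22.370 − 0.522×(-49.8) = 3.626
f_D = 3.626 / 27.8 = 0.1304

0.130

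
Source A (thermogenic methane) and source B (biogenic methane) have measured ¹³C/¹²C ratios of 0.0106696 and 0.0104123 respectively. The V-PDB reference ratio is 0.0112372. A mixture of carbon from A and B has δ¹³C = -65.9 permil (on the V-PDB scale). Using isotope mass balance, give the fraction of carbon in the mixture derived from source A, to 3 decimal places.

δ_A = (0.0106696/0.0112372 − 1)×1000 = (0.949489 − 1)×1000 = -50.511 permil
δ_B = (0.0104123/0.0112372 − 1)×1000 = (0.926592 − 1)×1000 = -73.408 permil
f_A = (δ_mix − δ_B)/(δ_A − δ_B) = (-65.9 − (-73.408))/(-50.511 − (-73.408))
f_A = 7.508 / 22.897 = 0.3279

0.328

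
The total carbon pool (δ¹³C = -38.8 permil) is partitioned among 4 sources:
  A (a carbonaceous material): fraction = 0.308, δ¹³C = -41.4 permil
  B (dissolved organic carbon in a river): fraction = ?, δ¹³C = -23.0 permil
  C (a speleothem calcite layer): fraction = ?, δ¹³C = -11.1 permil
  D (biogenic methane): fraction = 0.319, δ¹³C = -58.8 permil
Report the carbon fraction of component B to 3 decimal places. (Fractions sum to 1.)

Let f_B and f_C be the unknown fractions; fractions sum to 1 so f_B + f_C = 0.373.
Mass balance: Σ fᵢ·δᵢ = δ_bulk ⇒ f_B·(-23.0) + f_C·(-11.1) = -38.8 − (-31.508) = -7.292
Substitute f_C = 0.373 − f_B:
f_B·(-23.0 − -11.1) = -7.292 − 0.373×(-11.1) = -3.151
f_B = -3.151 / -11.9 = 0.2648

0.265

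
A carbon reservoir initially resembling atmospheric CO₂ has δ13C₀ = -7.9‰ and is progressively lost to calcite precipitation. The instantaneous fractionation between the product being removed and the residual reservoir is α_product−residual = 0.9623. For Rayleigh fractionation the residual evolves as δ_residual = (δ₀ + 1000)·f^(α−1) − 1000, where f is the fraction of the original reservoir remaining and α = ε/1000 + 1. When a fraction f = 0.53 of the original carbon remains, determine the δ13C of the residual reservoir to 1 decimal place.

16.1‰

Rayleigh residual: δ_res = (δ₀ + 1000)·f^(α−1) − 1000
α − 1 = -0.03770
f^(α−1) = 0.53^(-0.03770) = 1.024224
δ_res = (-7.9 + 1000) × 1.024224 − 1000 = 1016.132 − 1000 = 16.13‰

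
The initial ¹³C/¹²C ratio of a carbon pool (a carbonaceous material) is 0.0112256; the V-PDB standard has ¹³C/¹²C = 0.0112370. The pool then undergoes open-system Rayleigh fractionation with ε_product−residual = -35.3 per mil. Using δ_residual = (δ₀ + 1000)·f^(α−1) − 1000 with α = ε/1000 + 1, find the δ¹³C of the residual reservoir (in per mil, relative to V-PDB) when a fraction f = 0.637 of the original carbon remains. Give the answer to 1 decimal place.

15.0 per mil

δ₀ = (0.0112256/0.0112370 − 1)×1000 = (0.998985 − 1)×1000 = -1.015 per mil
α − 1 = ε/1000 = -0.0353
f^(α−1) = 0.637^(-0.0353) = 1.016047
δ_res = (-1.015 + 1000) × 1.016047 − 1000 = 1015.016 − 1000 = 15.02 per mil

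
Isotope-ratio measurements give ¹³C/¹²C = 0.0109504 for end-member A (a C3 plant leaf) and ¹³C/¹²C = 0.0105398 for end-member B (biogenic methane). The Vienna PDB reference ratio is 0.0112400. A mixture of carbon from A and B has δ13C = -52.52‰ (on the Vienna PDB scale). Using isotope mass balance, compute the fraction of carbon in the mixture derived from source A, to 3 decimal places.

0.268

δ_A = (0.0109504/0.0112400 − 1)×1000 = (0.974235 − 1)×1000 = -25.765‰
δ_B = (0.0105398/0.0112400 − 1)×1000 = (0.937705 − 1)×1000 = -62.295‰
f_A = (δ_mix − δ_B)/(δ_A − δ_B) = (-52.52 − (-62.295))/(-25.765 − (-62.295))
f_A = 9.775 / 36.530 = 0.2676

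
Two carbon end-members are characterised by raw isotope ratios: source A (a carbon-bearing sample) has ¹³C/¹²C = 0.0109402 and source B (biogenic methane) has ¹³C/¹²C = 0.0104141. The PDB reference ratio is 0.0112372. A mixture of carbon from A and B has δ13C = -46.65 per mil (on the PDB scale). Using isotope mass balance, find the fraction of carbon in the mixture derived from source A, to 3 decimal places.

0.568

δ_A = (0.0109402/0.0112372 − 1)×1000 = (0.973570 − 1)×1000 = -26.430 per mil
δ_B = (0.0104141/0.0112372 − 1)×1000 = (0.926752 − 1)×1000 = -73.248 per mil
f_A = (δ_mix − δ_B)/(δ_A − δ_B) = (-46.65 − (-73.248))/(-26.430 − (-73.248))
f_A = 26.598 / 46.818 = 0.5681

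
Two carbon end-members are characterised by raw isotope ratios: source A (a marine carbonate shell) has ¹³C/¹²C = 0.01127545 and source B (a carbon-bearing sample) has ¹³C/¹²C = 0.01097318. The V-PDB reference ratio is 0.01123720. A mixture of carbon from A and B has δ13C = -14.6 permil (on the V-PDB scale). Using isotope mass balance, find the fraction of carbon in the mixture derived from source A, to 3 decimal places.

δ_A = (0.01127545/0.01123720 − 1)×1000 = (1.003404 − 1)×1000 = 3.404 permil
δ_B = (0.01097318/0.01123720 − 1)×1000 = (0.976505 − 1)×1000 = -23.495 permil
f_A = (δ_mix − δ_B)/(δ_A − δ_B) = (-14.6 − (-23.495))/(3.404 − (-23.495))
f_A = 8.895 / 26.899 = 0.3307

0.331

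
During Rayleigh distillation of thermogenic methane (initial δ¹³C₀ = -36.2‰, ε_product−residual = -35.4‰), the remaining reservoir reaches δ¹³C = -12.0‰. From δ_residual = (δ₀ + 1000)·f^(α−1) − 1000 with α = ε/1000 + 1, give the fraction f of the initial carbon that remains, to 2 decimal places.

0.50

α − 1 = ε/1000 = -0.0354
(δ_res + 1000)/(δ₀ + 1000) = (-12.0 + 1000)/(-36.2 + 1000) = 988.0/963.8 = 1.025109
f = 1.025109^(1/-0.0354) = exp(ln(1.025109)/-0.0354) = exp(0.02480/-0.0354)
f = exp(-0.7005) = 0.4963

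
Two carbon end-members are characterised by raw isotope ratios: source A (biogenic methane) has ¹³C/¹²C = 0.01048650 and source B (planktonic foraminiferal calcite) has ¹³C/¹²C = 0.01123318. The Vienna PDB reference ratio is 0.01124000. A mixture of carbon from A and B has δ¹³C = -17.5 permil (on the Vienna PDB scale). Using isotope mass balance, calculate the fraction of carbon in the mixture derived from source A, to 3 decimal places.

δ_A = (0.01048650/0.01124000 − 1)×1000 = (0.932963 − 1)×1000 = -67.037 permil
δ_B = (0.01123318/0.01124000 − 1)×1000 = (0.999393 − 1)×1000 = -0.607 permil
f_A = (δ_mix − δ_B)/(δ_A − δ_B) = (-17.5 − (-0.607))/(-67.037 − (-0.607))
f_A = -16.893 / -66.431 = 0.2543

0.254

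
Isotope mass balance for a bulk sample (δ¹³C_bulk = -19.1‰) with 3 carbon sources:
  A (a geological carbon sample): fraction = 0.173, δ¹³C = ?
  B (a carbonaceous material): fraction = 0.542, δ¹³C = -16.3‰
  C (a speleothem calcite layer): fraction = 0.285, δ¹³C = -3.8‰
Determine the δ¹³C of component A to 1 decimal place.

-53.1‰

Isotope mass balance: δ_bulk = Σ fᵢ·δᵢ.
-19.1 = 0.173×δ_A + 0.542×(-16.3) + 0.285×(-3.8)
0.173·δ_A = -19.1 − (-9.918) = -9.182
δ_A = -9.182 / 0.173 = -53.08‰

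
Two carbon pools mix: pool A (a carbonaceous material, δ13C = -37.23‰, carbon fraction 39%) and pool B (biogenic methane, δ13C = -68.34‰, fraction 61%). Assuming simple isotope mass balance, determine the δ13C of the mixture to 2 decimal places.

δ_mix = f_A·δ_A + f_B·δ_B
δ_mix = 0.39 × (-37.23) + 0.61 × (-68.34)
δ_mix = -14.520 + -41.687 = -56.207‰

-56.21‰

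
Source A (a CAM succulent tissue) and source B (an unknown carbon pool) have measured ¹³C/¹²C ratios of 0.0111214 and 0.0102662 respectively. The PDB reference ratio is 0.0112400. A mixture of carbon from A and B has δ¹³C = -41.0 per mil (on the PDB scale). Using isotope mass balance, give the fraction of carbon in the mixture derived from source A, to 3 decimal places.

δ_A = (0.0111214/0.0112400 − 1)×1000 = (0.989448 − 1)×1000 = -10.552 per mil
δ_B = (0.0102662/0.0112400 − 1)×1000 = (0.913363 − 1)×1000 = -86.637 per mil
f_A = (δ_mix − δ_B)/(δ_A − δ_B) = (-41.0 − (-86.637))/(-10.552 − (-86.637))
f_A = 45.637 / 76.085 = 0.5998

0.600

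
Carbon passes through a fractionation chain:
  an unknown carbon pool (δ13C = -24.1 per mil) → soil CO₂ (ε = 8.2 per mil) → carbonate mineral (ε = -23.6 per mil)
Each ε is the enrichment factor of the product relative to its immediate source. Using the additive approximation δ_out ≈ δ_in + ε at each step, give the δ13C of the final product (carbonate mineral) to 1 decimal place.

step 1: δ ≈ -24.1 + (8.2) = -15.9 per mil
step 2: δ ≈ -15.9 + (-23.6) = -39.5 per mil

-39.5 per mil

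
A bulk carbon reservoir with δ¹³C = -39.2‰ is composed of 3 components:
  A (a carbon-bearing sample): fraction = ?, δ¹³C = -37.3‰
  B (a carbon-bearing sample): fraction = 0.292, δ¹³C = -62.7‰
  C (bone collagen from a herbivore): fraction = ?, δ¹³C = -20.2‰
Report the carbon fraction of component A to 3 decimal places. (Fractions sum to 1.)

Let f_A and f_C be the unknown fractions; fractions sum to 1 so f_A + f_C = 0.708.
Mass balance: Σ fᵢ·δᵢ = δ_bulk ⇒ f_A·(-37.3) + f_C·(-20.2) = -39.2 − (-18.308) = -20.892
Substitute f_C = 0.708 − f_A:
f_A·(-37.3 − -20.2) = -20.892 − 0.708×(-20.2) = -6.590
f_A = -6.590 / -17.1 = 0.3854

0.385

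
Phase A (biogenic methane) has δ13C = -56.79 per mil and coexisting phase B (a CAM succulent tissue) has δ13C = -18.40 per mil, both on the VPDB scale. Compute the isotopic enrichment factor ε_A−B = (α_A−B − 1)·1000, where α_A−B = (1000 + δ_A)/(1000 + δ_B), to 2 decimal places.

-39.11 per mil

α_A−B = (1000 + -56.79) / (1000 + -18.40) = 943.21 / 981.60 = 0.960890
ε_A−B = (0.960890 − 1) × 1000 = -39.110 per mil
(The approximation ε ≈ δ_A − δ_B would give -38.39 per mil.)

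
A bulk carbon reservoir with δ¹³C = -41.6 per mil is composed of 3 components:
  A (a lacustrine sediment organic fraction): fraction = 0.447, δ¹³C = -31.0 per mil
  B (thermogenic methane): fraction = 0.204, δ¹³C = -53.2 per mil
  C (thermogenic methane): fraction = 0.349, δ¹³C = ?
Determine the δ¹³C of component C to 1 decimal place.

Isotope mass balance: δ_bulk = Σ fᵢ·δᵢ.
-41.6 = 0.447×(-31.0) + 0.204×(-53.2) + 0.349×δ_C
0.349·δ_C = -41.6 − (-24.710) = -16.890
δ_C = -16.890 / 0.349 = -48.40 per mil

-48.4 per mil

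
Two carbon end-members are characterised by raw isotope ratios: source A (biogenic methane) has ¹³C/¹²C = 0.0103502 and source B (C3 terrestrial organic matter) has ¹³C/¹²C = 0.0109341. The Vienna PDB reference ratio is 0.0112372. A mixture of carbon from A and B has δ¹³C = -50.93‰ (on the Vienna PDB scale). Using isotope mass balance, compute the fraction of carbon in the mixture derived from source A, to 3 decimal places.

δ_A = (0.0103502/0.0112372 − 1)×1000 = (0.921066 − 1)×1000 = -78.934‰
δ_B = (0.0109341/0.0112372 − 1)×1000 = (0.973027 − 1)×1000 = -26.973‰
f_A = (δ_mix − δ_B)/(δ_A − δ_B) = (-50.93 − (-26.973))/(-78.934 − (-26.973))
f_A = -23.957 / -51.961 = 0.4611

0.461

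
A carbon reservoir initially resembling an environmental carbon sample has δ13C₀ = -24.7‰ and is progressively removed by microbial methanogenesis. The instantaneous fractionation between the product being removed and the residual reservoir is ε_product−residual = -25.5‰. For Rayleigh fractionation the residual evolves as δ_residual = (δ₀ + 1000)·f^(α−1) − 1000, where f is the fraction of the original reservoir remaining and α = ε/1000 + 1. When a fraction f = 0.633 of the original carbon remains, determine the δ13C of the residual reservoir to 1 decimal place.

Rayleigh residual: δ_res = (δ₀ + 1000)·f^(α−1) − 1000
α = ε/1000 + 1 = 0.97450, so α − 1 = -0.02550
f^(α−1) = 0.633^(-0.02550) = 1.011729
δ_res = (-24.7 + 1000) × 1.011729 − 1000 = 986.739 − 1000 = -13.26‰

-13.3‰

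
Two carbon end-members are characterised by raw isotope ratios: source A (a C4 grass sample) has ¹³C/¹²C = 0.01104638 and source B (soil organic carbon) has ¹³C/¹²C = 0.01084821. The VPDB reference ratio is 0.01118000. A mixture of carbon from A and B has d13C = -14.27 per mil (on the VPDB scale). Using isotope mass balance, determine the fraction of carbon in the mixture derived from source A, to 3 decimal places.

0.869

δ_A = (0.01104638/0.01118000 − 1)×1000 = (0.988048 − 1)×1000 = -11.952 per mil
δ_B = (0.01084821/0.01118000 − 1)×1000 = (0.970323 − 1)×1000 = -29.677 per mil
f_A = (δ_mix − δ_B)/(δ_A − δ_B) = (-14.27 − (-29.677))/(-11.952 − (-29.677))
f_A = 15.407 / 17.725 = 0.8692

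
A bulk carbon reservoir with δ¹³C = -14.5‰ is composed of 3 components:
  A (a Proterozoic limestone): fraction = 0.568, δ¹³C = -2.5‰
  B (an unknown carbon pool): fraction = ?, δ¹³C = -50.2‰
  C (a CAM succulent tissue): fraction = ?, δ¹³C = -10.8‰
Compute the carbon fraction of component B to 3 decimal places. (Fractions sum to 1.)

Let f_B and f_C be the unknown fractions; fractions sum to 1 so f_B + f_C = 0.432.
Mass balance: Σ fᵢ·δᵢ = δ_bulk ⇒ f_B·(-50.2) + f_C·(-10.8) = -14.5 − (-1.420) = -13.080
Substitute f_C = 0.432 − f_B:
f_B·(-50.2 − -10.8) = -13.080 − 0.432×(-10.8) = -8.414
f_B = -8.414 / -39.4 = 0.2136

0.214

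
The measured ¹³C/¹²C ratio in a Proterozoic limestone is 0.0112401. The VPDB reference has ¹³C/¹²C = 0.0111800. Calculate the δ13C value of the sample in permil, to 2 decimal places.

5.38 permil

δ13C = (R_sample / R_standard − 1) × 1000
R_sample / R_standard = 0.0112401 / 0.0111800 = 1.005376
δ13C = (1.005376 − 1) × 1000 = 5.376 permil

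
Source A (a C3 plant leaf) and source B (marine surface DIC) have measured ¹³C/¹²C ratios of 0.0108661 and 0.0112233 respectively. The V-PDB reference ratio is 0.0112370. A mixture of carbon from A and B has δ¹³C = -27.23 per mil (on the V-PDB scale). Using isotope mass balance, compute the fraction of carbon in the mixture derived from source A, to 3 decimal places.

0.818

δ_A = (0.0108661/0.0112370 − 1)×1000 = (0.966993 − 1)×1000 = -33.007 per mil
δ_B = (0.0112233/0.0112370 − 1)×1000 = (0.998781 − 1)×1000 = -1.219 per mil
f_A = (δ_mix − δ_B)/(δ_A − δ_B) = (-27.23 − (-1.219))/(-33.007 − (-1.219))
f_A = -26.011 / -31.788 = 0.8183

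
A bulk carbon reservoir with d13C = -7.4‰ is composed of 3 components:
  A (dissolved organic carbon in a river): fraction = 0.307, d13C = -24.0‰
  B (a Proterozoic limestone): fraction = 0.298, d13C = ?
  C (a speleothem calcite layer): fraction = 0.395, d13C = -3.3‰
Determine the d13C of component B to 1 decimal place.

4.3‰

Isotope mass balance: δ_bulk = Σ fᵢ·δᵢ.
-7.4 = 0.307×(-24.0) + 0.298×δ_B + 0.395×(-3.3)
0.298·δ_B = -7.4 − (-8.671) = 1.271
δ_B = 1.271 / 0.298 = 4.27‰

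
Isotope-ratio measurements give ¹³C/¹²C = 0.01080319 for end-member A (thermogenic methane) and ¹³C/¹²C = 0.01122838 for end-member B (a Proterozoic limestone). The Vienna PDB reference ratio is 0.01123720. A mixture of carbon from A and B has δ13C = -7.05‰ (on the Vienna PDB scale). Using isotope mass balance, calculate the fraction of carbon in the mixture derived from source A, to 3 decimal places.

δ_A = (0.01080319/0.01123720 − 1)×1000 = (0.961377 − 1)×1000 = -38.623‰
δ_B = (0.01122838/0.01123720 − 1)×1000 = (0.999215 − 1)×1000 = -0.785‰
f_A = (δ_mix − δ_B)/(δ_A − δ_B) = (-7.05 − (-0.785))/(-38.623 − (-0.785))
f_A = -6.265 / -37.838 = 0.1656

0.166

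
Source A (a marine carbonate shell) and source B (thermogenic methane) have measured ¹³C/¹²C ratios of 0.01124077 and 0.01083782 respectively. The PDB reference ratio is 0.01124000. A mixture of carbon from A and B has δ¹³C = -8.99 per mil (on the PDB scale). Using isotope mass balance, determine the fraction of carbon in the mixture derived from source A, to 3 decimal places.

0.747

δ_A = (0.01124077/0.01124000 − 1)×1000 = (1.000069 − 1)×1000 = 0.069 per mil
δ_B = (0.01083782/0.01124000 − 1)×1000 = (0.964219 − 1)×1000 = -35.781 per mil
f_A = (δ_mix − δ_B)/(δ_A − δ_B) = (-8.99 − (-35.781))/(0.069 − (-35.781))
f_A = 26.791 / 35.850 = 0.7473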